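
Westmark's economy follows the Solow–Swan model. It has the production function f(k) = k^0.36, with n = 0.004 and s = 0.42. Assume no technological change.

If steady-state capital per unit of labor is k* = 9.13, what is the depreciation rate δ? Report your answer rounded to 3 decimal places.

δ ≈ 0.098

At the steady state, Δk = 0, so s·k^α = (n + δ)·k.
So s / (n + δ) = (k*)^(1−α) = 9.13^0.64 = 4.1181.
Therefore n + δ = s / 4.1181 = 0.42 / 4.1181 = 0.1020, so δ = 0.1020 − 0.004 = 0.0980.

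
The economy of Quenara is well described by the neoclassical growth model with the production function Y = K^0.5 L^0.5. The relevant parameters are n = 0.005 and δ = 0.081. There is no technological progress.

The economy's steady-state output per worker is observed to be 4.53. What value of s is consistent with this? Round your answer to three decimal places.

Steady state requires s·f(k) = (n + δ)·k, i.e. s·k^α = (n + δ)·k.
Since y* = [s/(n + δ)]^(α/(1−α)), we have s/(n + δ) = (y*)^((1−α)/α) = 4.53^1 = 4.5300.
Therefore s = 4.5300 × (n + δ) = 4.5300 × 0.086 = 0.3896.

s ≈ 0.390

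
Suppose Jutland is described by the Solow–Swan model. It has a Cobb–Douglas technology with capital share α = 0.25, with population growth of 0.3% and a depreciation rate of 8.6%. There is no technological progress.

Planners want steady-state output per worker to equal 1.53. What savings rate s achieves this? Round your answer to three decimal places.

s ≈ 0.319

In steady state, investment equals break-even investment: s·k^α = (n + δ)·k.
Since y* = [s/(n + δ)]^(α/(1−α)), we have s/(n + δ) = (y*)^((1−α)/α) = 1.53^3 = 3.5816.
Therefore s = 3.5816 × (n + δ) = 3.5816 × 0.089 = 0.3188.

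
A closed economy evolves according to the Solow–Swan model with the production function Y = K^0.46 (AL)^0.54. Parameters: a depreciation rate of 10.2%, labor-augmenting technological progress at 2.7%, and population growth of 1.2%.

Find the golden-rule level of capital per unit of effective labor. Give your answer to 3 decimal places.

The golden rule sets f'(k) = n + g + δ, i.e. α·k^(α−1) = n + g + δ.
So k^(1−α) = α / (n + g + δ) = 0.46 / 0.141 = 3.2624.
k_gold = 3.2624^(1/0.54) ≈ 8.9329

k_gold ≈ 8.933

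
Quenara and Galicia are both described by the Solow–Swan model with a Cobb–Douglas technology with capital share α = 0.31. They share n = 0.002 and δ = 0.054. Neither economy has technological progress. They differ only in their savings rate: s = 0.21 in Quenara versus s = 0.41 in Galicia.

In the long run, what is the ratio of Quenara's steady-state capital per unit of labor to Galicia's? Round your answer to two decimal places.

Steady-state k* = [s/(n + δ)]^(1/(1−α)), so the ratio is [ (s_Q/(n + δ)_Q) / (s_G/(n + δ)_G) ]^1.4493.
s_Q/(n + δ)_Q = 0.21/0.056 = 3.7500; s_G/(n + δ)_G = 0.41/0.056 = 7.3214.
Ratio = (3.7500/7.3214)^1.4493 = 0.5122^1.4493 ≈ 0.3792

ratio ≈ 0.38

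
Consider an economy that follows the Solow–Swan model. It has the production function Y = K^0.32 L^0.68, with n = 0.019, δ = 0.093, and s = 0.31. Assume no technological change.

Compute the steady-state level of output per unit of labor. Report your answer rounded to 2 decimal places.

At the steady state, Δk = 0, so s·k^α = (n + δ)·k.
Dividing both sides by k: k^(1−α) = s / (n + δ).
k^0.68 = 0.31 / (0.019 + 0.093) = 0.31 / 0.112 = 2.7679
k* = 2.7679^(1/0.68) ≈ 4.4691
y* = (k*)^α = 4.4691^0.32 ≈ 1.6146

y* ≈ 1.61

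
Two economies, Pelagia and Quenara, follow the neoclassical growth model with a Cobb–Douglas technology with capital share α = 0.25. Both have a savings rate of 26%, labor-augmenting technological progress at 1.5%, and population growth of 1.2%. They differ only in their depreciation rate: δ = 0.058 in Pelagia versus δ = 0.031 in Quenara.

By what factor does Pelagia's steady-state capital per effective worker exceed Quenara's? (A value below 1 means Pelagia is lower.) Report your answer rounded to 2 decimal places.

k*_P / k*_Q ≈ 0.60

Steady-state k* = [s/(n + g + δ)]^(1/(1−α)), so the ratio is [ (s_P/(n + g + δ)_P) / (s_Q/(n + g + δ)_Q) ]^1.3333.
s_P/(n + g + δ)_P = 0.26/0.085 = 3.0588; s_Q/(n + g + δ)_Q = 0.26/0.058 = 4.4828.
Ratio = (3.0588/4.4828)^1.3333 = 0.6823^1.3333 ≈ 0.6007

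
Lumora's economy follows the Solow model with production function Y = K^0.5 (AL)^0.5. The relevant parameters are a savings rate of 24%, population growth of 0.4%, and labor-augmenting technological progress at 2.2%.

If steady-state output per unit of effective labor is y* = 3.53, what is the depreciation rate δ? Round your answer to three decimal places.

Steady state requires s·f(k) = (n + g + δ)·k, i.e. s·k^α = (n + g + δ)·k.
Since y* = [s/(n + g + δ)]^(α/(1−α)), we have s/(n + g + δ) = (y*)^((1−α)/α) = 3.53^1 = 3.5300.
Therefore n + g + δ = s / 3.5300 = 0.24 / 3.5300 = 0.0680, so δ = 0.0680 − 0.026 = 0.0420.

δ ≈ 0.042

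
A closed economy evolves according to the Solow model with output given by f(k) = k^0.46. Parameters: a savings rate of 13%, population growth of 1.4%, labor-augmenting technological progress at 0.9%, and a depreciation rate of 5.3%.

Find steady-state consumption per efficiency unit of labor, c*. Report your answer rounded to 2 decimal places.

Steady state requires s·f(k) = (n + g + δ)·k, i.e. s·k^α = (n + g + δ)·k.
Dividing both sides by k: k^(1−α) = s / (n + g + δ).
k^0.54 = 0.13 / (0.014 + 0.009 + 0.053) = 0.13 / 0.076 = 1.7105
k* = 1.7105^(1/0.54) ≈ 2.7021
y* = (k*)^α = 2.7021^0.46 ≈ 1.5797
c* = (1 − s)·y* = (1 − 0.13) × 1.5797 ≈ 1.3743

c* = 1.37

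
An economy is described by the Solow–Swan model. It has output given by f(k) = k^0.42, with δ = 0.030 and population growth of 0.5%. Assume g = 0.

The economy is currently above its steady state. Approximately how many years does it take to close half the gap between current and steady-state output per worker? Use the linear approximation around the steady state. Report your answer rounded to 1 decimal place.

Near the steady state the convergence rate is λ = (1 − α)(n + δ).
λ = (1 − 0.42) × 0.035 = 0.58 × 0.035 = 0.0203
Half-life = ln 2 / λ = 0.6931 / 0.0203 ≈ 34.14 years

t_½ ≈ 34.1 years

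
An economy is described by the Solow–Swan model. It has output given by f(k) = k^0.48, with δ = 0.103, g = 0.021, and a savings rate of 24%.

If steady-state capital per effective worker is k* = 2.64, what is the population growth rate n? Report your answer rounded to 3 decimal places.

In steady state, investment equals break-even investment: s·k^α = (n + g + δ)·k.
So s / (n + g + δ) = (k*)^(1−α) = 2.64^0.52 = 1.6567.
Therefore n + g + δ = s / 1.6567 = 0.24 / 1.6567 = 0.1449, so n = 0.1449 − 0.124 = 0.0209.

n ≈ 0.021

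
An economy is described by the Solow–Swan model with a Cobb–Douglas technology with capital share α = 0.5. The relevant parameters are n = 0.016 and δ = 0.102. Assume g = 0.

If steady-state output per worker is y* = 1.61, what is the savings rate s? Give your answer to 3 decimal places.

At the steady state, Δk = 0, so s·k^α = (n + δ)·k.
Since y* = [s/(n + δ)]^(α/(1−α)), we have s/(n + δ) = (y*)^((1−α)/α) = 1.61^1 = 1.6100.
Therefore s = 1.6100 × (n + δ) = 1.6100 × 0.118 = 0.1900.

s ≈ 0.190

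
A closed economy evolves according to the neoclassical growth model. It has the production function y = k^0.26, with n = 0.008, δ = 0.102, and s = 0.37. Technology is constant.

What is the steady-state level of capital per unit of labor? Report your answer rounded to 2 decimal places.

In steady state, investment equals break-even investment: s·k^α = (n + δ)·k.
Rearranging, k^(1−α) = s / (n + δ).
k^0.74 = 0.37 / (0.008 + 0.102) = 0.37 / 0.110 = 3.3636
k* = 3.3636^(1/0.74) ≈ 5.1511

k* ≈ 5.15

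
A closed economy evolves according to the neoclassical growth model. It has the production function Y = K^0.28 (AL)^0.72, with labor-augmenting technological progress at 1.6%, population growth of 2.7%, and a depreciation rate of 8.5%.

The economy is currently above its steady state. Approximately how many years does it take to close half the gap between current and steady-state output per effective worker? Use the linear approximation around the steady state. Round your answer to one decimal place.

Near the steady state the convergence rate is λ = (1 − α)(n + g + δ).
λ = (1 − 0.28) × 0.128 = 0.72 × 0.128 = 0.09216
Half-life = ln 2 / λ = 0.6931 / 0.09216 ≈ 7.52 years

about 7.5 years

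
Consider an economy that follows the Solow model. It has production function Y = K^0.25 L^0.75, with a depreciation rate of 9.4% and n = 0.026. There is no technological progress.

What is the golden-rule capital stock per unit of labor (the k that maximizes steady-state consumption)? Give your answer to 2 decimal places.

The golden rule sets f'(k) = n + δ, i.e. α·k^(α−1) = n + δ.
So k^(1−α) = α / (n + δ) = 0.25 / 0.120 = 2.0833.
k_gold = 2.0833^(1/0.75) ≈ 2.6607

k_gold ≈ 2.66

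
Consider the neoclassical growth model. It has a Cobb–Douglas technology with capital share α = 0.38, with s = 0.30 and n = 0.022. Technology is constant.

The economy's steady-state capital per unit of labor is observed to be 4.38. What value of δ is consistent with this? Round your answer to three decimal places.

δ ≈ 0.098

Steady state requires s·f(k) = (n + δ)·k, i.e. s·k^α = (n + δ)·k.
So s / (n + δ) = (k*)^(1−α) = 4.38^0.62 = 2.4987.
Therefore n + δ = s / 2.4987 = 0.30 / 2.4987 = 0.1201, so δ = 0.1201 − 0.022 = 0.0981.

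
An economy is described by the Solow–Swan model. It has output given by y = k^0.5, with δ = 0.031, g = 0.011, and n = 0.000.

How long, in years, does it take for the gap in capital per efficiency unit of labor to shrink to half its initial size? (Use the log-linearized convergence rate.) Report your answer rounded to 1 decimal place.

about 33.0 years

Near the steady state the convergence rate is λ = (1 − α)(n + g + δ).
λ = (1 − 0.5) × 0.042 = 0.5 × 0.042 = 0.0210
Half-life = ln 2 / λ = 0.6931 / 0.0210 ≈ 33.00 years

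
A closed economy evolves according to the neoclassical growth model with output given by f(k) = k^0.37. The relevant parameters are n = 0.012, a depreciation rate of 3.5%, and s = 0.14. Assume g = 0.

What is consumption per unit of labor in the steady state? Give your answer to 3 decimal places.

c* = 1.633

At the steady state, Δk = 0, so s·k^α = (n + δ)·k.
Dividing both sides by k: k^(1−α) = s / (n + δ).
k^0.63 = 0.14 / (0.012 + 0.035) = 0.14 / 0.047 = 2.9787
k* = 2.9787^(1/0.63) ≈ 5.6549
y* = (k*)^α = 5.6549^0.37 ≈ 1.8984
c* = (1 − s)·y* = (1 − 0.14) × 1.8984 ≈ 1.6326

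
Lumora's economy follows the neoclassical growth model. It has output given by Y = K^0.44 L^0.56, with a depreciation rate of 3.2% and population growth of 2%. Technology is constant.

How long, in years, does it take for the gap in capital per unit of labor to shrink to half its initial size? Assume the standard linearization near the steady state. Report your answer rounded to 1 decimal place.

t_½ ≈ 23.8 years

Near the steady state the convergence rate is λ = (1 − α)(n + δ).
λ = (1 − 0.44) × 0.052 = 0.56 × 0.052 = 0.02912
Half-life = ln 2 / λ = 0.6931 / 0.02912 ≈ 23.80 years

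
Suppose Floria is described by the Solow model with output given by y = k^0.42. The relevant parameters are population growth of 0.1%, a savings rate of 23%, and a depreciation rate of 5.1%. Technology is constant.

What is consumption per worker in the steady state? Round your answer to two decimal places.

At the steady state, Δk = 0, so s·k^α = (n + δ)·k.
Dividing both sides by k: k^(1−α) = s / (n + δ).
k^0.58 = 0.23 / (0.001 + 0.051) = 0.23 / 0.052 = 4.4231
k* = 4.4231^(1/0.58) ≈ 12.9814
y* = (k*)^α = 12.9814^0.42 ≈ 2.9349
c* = (1 − s)·y* = (1 − 0.23) × 2.9349 ≈ 2.2599

c* = 2.26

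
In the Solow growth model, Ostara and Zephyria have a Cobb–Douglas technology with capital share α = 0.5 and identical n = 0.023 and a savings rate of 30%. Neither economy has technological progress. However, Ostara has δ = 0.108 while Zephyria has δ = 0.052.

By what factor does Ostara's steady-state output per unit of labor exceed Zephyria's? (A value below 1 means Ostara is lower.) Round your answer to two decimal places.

y*_O / y*_Z ≈ 0.57

Steady-state y* = [s/(n + δ)]^(α/(1−α)), so the ratio is [ (s_O/(n + δ)_O) / (s_Z/(n + δ)_Z) ]^1.
s_O/(n + δ)_O = 0.30/0.131 = 2.2901; s_Z/(n + δ)_Z = 0.30/0.075 = 4.0000.
Ratio = (2.2901/4.0000)^1 = 0.5725^1 ≈ 0.5725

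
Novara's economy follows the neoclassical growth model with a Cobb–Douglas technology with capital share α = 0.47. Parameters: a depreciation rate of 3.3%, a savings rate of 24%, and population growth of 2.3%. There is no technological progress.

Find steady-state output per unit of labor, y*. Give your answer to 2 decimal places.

At the steady state, Δk = 0, so s·k^α = (n + δ)·k.
Rearranging, k^(1−α) = s / (n + δ).
k^0.53 = 0.24 / (0.023 + 0.033) = 0.24 / 0.056 = 4.2857
k* = 4.2857^(1/0.53) ≈ 15.5774
y* = (k*)^α = 15.5774^0.47 ≈ 3.6347

y* = 3.63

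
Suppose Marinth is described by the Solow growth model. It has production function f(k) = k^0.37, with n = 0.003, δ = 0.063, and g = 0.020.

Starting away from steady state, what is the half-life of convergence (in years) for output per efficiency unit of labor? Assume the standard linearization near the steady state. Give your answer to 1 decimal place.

half-life ≈ 12.8 years

Near the steady state the convergence rate is λ = (1 − α)(n + g + δ).
λ = (1 − 0.37) × 0.086 = 0.63 × 0.086 = 0.05418
Half-life = ln 2 / λ = 0.6931 / 0.05418 ≈ 12.79 years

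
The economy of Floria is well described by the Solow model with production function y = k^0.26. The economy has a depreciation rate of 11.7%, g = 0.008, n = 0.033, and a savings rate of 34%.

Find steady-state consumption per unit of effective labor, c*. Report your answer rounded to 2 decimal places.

c* = 0.86

Steady state requires s·f(k) = (n + g + δ)·k, i.e. s·k^α = (n + g + δ)·k.
Rearranging, k^(1−α) = s / (n + g + δ).
k^0.74 = 0.34 / (0.033 + 0.008 + 0.117) = 0.34 / 0.158 = 2.1519
k* = 2.1519^(1/0.74) ≈ 2.8168
y* = (k*)^α = 2.8168^0.26 ≈ 1.3090
c* = (1 − s)·y* = (1 − 0.34) × 1.3090 ≈ 0.8639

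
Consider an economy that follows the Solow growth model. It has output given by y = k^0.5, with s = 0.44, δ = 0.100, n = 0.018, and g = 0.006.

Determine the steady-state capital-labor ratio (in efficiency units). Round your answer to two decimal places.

k* = 12.59

At the steady state, Δk = 0, so s·k^α = (n + g + δ)·k.
Dividing both sides by k: k^(1−α) = s / (n + g + δ).
k^0.5 = 0.44 / (0.018 + 0.006 + 0.100) = 0.44 / 0.124 = 3.5484
k* = 3.5484^(1/0.5) ≈ 12.5911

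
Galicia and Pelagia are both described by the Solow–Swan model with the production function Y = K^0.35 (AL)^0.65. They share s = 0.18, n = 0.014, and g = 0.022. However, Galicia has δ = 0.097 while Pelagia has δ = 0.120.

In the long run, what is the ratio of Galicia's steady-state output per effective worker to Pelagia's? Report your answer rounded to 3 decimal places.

Steady-state y* = [s/(n + g + δ)]^(α/(1−α)), so the ratio is [ (s_G/(n + g + δ)_G) / (s_P/(n + g + δ)_P) ]^0.5385.
s_G/(n + g + δ)_G = 0.18/0.133 = 1.3534; s_P/(n + g + δ)_P = 0.18/0.156 = 1.1538.
Ratio = (1.3534/1.1538)^0.5385 = 1.1730^0.5385 ≈ 1.0897

ratio ≈ 1.090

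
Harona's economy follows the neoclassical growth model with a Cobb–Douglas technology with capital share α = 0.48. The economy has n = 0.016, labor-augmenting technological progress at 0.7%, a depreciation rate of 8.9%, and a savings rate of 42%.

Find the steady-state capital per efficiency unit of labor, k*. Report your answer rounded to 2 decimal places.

k* ≈ 12.70

In steady state, investment equals break-even investment: s·k^α = (n + g + δ)·k.
Dividing both sides by k: k^(1−α) = s / (n + g + δ).
k^0.52 = 0.42 / (0.016 + 0.007 + 0.089) = 0.42 / 0.112 = 3.7500
k* = 3.7500^(1/0.52) ≈ 12.7030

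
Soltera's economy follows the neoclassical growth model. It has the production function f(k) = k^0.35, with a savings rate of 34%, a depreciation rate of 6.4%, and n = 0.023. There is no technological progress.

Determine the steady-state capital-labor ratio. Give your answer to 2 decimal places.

Steady state requires s·f(k) = (n + δ)·k, i.e. s·k^α = (n + δ)·k.
Dividing both sides by k: k^(1−α) = s / (n + δ).
k^0.65 = 0.34 / (0.023 + 0.064) = 0.34 / 0.087 = 3.9080
k* = 3.9080^(1/0.65) ≈ 8.1414

k* = 8.14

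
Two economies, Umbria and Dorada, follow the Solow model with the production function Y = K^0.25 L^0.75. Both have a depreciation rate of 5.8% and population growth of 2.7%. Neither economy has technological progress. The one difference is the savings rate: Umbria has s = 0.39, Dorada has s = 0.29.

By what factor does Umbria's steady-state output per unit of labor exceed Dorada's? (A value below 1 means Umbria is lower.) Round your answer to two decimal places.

Steady-state y* = [s/(n + δ)]^(α/(1−α)), so the ratio is [ (s_U/(n + δ)_U) / (s_D/(n + δ)_D) ]^0.3333.
s_U/(n + δ)_U = 0.39/0.085 = 4.5882; s_D/(n + δ)_D = 0.29/0.085 = 3.4118.
Ratio = (4.5882/3.4118)^0.3333 = 1.3448^0.3333 ≈ 1.1038

y*_U / y*_D ≈ 1.10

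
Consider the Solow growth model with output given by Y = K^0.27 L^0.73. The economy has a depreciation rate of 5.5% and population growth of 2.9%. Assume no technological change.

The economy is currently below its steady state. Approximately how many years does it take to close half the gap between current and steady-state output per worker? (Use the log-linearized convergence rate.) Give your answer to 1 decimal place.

half-life ≈ 11.3 years

Near the steady state the convergence rate is λ = (1 − α)(n + δ).
λ = (1 − 0.27) × 0.084 = 0.73 × 0.084 = 0.06132
Half-life = ln 2 / λ = 0.6931 / 0.06132 ≈ 11.30 years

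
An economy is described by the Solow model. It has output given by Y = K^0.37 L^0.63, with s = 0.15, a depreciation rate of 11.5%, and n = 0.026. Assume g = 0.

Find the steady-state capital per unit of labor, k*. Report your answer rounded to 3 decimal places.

In steady state, investment equals break-even investment: s·k^α = (n + δ)·k.
Dividing both sides by k: k^(1−α) = s / (n + δ).
k^0.63 = 0.15 / (0.026 + 0.115) = 0.15 / 0.141 = 1.0638
k* = 1.0638^(1/0.63) ≈ 1.1032

k* = 1.103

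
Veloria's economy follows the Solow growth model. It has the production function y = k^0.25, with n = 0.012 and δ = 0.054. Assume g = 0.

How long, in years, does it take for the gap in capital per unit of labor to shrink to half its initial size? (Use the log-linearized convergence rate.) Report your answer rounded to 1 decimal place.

Near the steady state the convergence rate is λ = (1 − α)(n + δ).
λ = (1 − 0.25) × 0.066 = 0.75 × 0.066 = 0.0495
Half-life = ln 2 / λ = 0.6931 / 0.0495 ≈ 14.00 years

about 14.0 years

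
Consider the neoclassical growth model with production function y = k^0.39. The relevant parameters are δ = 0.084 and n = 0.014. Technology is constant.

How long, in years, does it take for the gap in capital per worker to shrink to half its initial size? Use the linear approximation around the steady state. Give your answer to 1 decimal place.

Near the steady state the convergence rate is λ = (1 − α)(n + δ).
λ = (1 − 0.39) × 0.098 = 0.61 × 0.098 = 0.05978
Half-life = ln 2 / λ = 0.6931 / 0.05978 ≈ 11.59 years

t_½ ≈ 11.6 years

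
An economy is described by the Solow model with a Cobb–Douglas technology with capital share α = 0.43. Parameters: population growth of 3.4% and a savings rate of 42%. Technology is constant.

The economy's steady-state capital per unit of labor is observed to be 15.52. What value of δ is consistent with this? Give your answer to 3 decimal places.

δ ≈ 0.054

At the steady state, Δk = 0, so s·k^α = (n + δ)·k.
So s / (n + δ) = (k*)^(1−α) = 15.52^0.57 = 4.7732.
Therefore n + δ = s / 4.7732 = 0.42 / 4.7732 = 0.0880, so δ = 0.0880 − 0.034 = 0.0540.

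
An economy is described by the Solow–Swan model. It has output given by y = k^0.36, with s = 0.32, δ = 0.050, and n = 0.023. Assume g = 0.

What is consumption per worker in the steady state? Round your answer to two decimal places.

c* = 1.56

In steady state, investment equals break-even investment: s·k^α = (n + δ)·k.
Rearranging, k^(1−α) = s / (n + δ).
k^0.64 = 0.32 / (0.023 + 0.050) = 0.32 / 0.073 = 4.3836
k* = 4.3836^(1/0.64) ≈ 10.0661
y* = (k*)^α = 10.0661^0.36 ≈ 2.2963
c* = (1 − s)·y* = (1 − 0.32) × 2.2963 ≈ 1.5615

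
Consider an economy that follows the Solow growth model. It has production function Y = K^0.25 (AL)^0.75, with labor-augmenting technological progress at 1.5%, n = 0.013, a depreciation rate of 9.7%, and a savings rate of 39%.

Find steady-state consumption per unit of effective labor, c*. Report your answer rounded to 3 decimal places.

c* = 0.891

Steady state requires s·f(k) = (n + g + δ)·k, i.e. s·k^α = (n + g + δ)·k.
Rearranging, k^(1−α) = s / (n + g + δ).
k^0.75 = 0.39 / (0.013 + 0.015 + 0.097) = 0.39 / 0.125 = 3.1200
k* = 3.1200^(1/0.75) ≈ 4.5590
y* = (k*)^α = 4.5590^0.25 ≈ 1.4612
c* = (1 − s)·y* = (1 − 0.39) × 1.4612 ≈ 0.8913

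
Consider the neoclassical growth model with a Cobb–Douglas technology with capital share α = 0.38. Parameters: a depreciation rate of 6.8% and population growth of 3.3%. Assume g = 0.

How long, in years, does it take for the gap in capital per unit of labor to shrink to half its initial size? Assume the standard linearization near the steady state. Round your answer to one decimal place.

Near the steady state the convergence rate is λ = (1 − α)(n + δ).
λ = (1 − 0.38) × 0.101 = 0.62 × 0.101 = 0.06262
Half-life = ln 2 / λ = 0.6931 / 0.06262 ≈ 11.07 years

half-life ≈ 11.1 years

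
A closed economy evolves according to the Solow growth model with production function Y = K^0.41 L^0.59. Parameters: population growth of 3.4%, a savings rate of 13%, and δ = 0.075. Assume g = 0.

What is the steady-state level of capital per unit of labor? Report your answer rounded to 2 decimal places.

k* ≈ 1.35

Steady state requires s·f(k) = (n + δ)·k, i.e. s·k^α = (n + δ)·k.
Rearranging, k^(1−α) = s / (n + δ).
k^0.59 = 0.13 / (0.034 + 0.075) = 0.13 / 0.109 = 1.1927
k* = 1.1927^(1/0.59) ≈ 1.3481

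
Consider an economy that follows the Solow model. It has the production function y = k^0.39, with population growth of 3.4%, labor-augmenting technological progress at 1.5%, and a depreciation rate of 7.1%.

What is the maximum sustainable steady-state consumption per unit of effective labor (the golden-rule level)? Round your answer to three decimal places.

At the golden rule, f'(k) = n + g + δ, so α·k^(α−1) = n + g + δ and k_gold = (α/(n + g + δ))^(1/(1−α)).
k_gold = (0.39/0.120)^(1/0.61) = 3.2500^1.6393 ≈ 6.9045
c_gold = f(k_gold) − (n + g + δ)·k_gold = 2.1245 − 0.120×6.9045 ≈ 1.2960

c_gold ≈ 1.296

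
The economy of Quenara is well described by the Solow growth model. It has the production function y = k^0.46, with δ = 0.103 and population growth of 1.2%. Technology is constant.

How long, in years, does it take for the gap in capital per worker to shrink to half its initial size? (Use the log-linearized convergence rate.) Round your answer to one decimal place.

Near the steady state the convergence rate is λ = (1 − α)(n + δ).
λ = (1 − 0.46) × 0.115 = 0.54 × 0.115 = 0.0621
Half-life = ln 2 / λ = 0.6931 / 0.0621 ≈ 11.16 years

half-life ≈ 11.2 years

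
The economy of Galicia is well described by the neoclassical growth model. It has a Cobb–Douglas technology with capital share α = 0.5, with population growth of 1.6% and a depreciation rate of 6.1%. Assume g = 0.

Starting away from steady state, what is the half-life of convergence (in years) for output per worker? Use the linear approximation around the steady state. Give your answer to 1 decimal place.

half-life ≈ 18.0 years

Near the steady state the convergence rate is λ = (1 − α)(n + δ).
λ = (1 − 0.5) × 0.077 = 0.5 × 0.077 = 0.0385
Half-life = ln 2 / λ = 0.6931 / 0.0385 ≈ 18.00 years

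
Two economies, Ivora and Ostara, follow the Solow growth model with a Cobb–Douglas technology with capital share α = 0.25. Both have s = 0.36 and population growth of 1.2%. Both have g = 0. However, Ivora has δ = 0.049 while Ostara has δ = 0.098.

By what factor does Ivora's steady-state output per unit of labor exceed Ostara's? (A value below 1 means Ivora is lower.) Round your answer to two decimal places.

y*_I / y*_O ≈ 1.22

Steady-state y* = [s/(n + δ)]^(α/(1−α)), so the ratio is [ (s_I/(n + δ)_I) / (s_O/(n + δ)_O) ]^0.3333.
s_I/(n + δ)_I = 0.36/0.061 = 5.9016; s_O/(n + δ)_O = 0.36/0.110 = 3.2727.
Ratio = (5.9016/3.2727)^0.3333 = 1.8033^0.3333 ≈ 1.2172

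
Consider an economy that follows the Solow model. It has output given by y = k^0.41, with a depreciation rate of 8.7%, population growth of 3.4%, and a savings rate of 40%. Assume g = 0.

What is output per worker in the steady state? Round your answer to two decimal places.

In steady state, investment equals break-even investment: s·k^α = (n + δ)·k.
Rearranging, k^(1−α) = s / (n + δ).
k^0.59 = 0.40 / (0.034 + 0.087) = 0.40 / 0.121 = 3.3058
k* = 3.3058^(1/0.59) ≈ 7.5880
y* = (k*)^α = 7.5880^0.41 ≈ 2.2954

y* = 2.30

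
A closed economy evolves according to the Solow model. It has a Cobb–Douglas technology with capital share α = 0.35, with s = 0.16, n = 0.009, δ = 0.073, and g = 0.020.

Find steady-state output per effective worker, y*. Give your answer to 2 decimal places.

In steady state, investment equals break-even investment: s·k^α = (n + g + δ)·k.
Rearranging, k^(1−α) = s / (n + g + δ).
k^0.65 = 0.16 / (0.009 + 0.020 + 0.073) = 0.16 / 0.102 = 1.5686
k* = 1.5686^(1/0.65) ≈ 1.9989
y* = (k*)^α = 1.9989^0.35 ≈ 1.2743

y* ≈ 1.27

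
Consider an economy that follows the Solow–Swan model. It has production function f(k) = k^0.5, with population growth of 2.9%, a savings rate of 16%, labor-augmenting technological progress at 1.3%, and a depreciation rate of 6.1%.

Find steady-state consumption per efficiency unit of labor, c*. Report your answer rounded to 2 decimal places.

c* = 1.30

At the steady state, Δk = 0, so s·k^α = (n + g + δ)·k.
Dividing both sides by k: k^(1−α) = s / (n + g + δ).
k^0.5 = 0.16 / (0.029 + 0.013 + 0.061) = 0.16 / 0.103 = 1.5534
k* = 1.5534^(1/0.5) ≈ 2.4131
y* = (k*)^α = 2.4131^0.5 ≈ 1.5534
c* = (1 − s)·y* = (1 − 0.16) × 1.5534 ≈ 1.3049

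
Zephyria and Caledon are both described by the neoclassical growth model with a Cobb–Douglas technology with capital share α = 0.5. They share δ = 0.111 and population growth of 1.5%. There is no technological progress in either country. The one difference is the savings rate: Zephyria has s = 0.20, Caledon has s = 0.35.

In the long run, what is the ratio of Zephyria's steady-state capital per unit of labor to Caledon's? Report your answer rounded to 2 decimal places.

ratio ≈ 0.33

Steady-state k* = [s/(n + δ)]^(1/(1−α)), so the ratio is [ (s_Z/(n + δ)_Z) / (s_C/(n + δ)_C) ]^2.
s_Z/(n + δ)_Z = 0.20/0.126 = 1.5873; s_C/(n + δ)_C = 0.35/0.126 = 2.7778.
Ratio = (1.5873/2.7778)^2 = 0.5714^2 ≈ 0.3265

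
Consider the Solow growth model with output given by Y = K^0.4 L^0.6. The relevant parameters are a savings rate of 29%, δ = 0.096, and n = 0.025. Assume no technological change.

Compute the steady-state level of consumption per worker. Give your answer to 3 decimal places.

c* ≈ 1.272

At the steady state, Δk = 0, so s·k^α = (n + δ)·k.
Dividing both sides by k: k^(1−α) = s / (n + δ).
k^0.6 = 0.29 / (0.025 + 0.096) = 0.29 / 0.121 = 2.3967
k* = 2.3967^(1/0.6) ≈ 4.2923
y* = (k*)^α = 4.2923^0.4 ≈ 1.7909
c* = (1 − s)·y* = (1 − 0.29) × 1.7909 ≈ 1.2715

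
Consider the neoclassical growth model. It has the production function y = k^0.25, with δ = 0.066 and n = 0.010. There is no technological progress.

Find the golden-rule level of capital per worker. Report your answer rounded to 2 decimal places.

k_gold ≈ 4.89

The golden rule sets f'(k) = n + δ, i.e. α·k^(α−1) = n + δ.
So k^(1−α) = α / (n + δ) = 0.25 / 0.076 = 3.2895.
k_gold = 3.2895^(1/0.75) ≈ 4.8922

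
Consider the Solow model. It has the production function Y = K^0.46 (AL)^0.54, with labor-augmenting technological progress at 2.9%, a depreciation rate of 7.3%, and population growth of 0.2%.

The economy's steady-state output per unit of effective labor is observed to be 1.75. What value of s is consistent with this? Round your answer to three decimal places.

At the steady state, Δk = 0, so s·k^α = (n + g + δ)·k.
Since y* = [s/(n + g + δ)]^(α/(1−α)), we have s/(n + g + δ) = (y*)^((1−α)/α) = 1.75^1.1739 = 1.9289.
Therefore s = 1.9289 × (n + g + δ) = 1.9289 × 0.104 = 0.2006.

s ≈ 0.201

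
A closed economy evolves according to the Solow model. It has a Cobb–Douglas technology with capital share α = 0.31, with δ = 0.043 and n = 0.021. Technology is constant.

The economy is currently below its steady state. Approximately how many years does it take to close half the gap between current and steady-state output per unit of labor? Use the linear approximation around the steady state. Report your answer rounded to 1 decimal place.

Near the steady state the convergence rate is λ = (1 − α)(n + δ).
λ = (1 − 0.31) × 0.064 = 0.69 × 0.064 = 0.04416
Half-life = ln 2 / λ = 0.6931 / 0.04416 ≈ 15.70 years

half-life ≈ 15.7 years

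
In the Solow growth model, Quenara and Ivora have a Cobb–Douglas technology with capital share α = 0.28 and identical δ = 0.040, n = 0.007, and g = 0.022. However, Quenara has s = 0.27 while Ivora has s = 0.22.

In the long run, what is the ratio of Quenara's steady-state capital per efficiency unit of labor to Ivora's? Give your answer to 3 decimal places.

Steady-state k* = [s/(n + g + δ)]^(1/(1−α)), so the ratio is [ (s_Q/(n + g + δ)_Q) / (s_I/(n + g + δ)_I) ]^1.3889.
s_Q/(n + g + δ)_Q = 0.27/0.069 = 3.9130; s_I/(n + g + δ)_I = 0.22/0.069 = 3.1884.
Ratio = (3.9130/3.1884)^1.3889 = 1.2273^1.3889 ≈ 1.3291

k*_Q / k*_I ≈ 1.329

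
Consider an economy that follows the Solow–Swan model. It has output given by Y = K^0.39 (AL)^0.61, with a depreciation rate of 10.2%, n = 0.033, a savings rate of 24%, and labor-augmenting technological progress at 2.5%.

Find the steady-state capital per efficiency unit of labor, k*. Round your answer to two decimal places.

At the steady state, Δk = 0, so s·k^α = (n + g + δ)·k.
Dividing both sides by k: k^(1−α) = s / (n + g + δ).
k^0.61 = 0.24 / (0.033 + 0.025 + 0.102) = 0.24 / 0.160 = 1.5000
k* = 1.5000^(1/0.61) ≈ 1.9439

k* ≈ 1.94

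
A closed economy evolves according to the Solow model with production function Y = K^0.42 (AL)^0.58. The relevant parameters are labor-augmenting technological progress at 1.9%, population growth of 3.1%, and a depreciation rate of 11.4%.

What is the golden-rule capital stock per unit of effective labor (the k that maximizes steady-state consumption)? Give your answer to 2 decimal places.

k_gold ≈ 5.06

The golden rule sets f'(k) = n + g + δ, i.e. α·k^(α−1) = n + g + δ.
So k^(1−α) = α / (n + g + δ) = 0.42 / 0.164 = 2.5610.
k_gold = 2.5610^(1/0.58) ≈ 5.0600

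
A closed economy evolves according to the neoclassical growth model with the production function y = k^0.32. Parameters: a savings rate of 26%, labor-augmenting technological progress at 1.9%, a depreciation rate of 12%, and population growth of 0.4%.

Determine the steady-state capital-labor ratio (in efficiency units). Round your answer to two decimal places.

k* = 2.41

In steady state, investment equals break-even investment: s·k^α = (n + g + δ)·k.
Dividing both sides by k: k^(1−α) = s / (n + g + δ).
k^0.68 = 0.26 / (0.004 + 0.019 + 0.120) = 0.26 / 0.143 = 1.8182
k* = 1.8182^(1/0.68) ≈ 2.4089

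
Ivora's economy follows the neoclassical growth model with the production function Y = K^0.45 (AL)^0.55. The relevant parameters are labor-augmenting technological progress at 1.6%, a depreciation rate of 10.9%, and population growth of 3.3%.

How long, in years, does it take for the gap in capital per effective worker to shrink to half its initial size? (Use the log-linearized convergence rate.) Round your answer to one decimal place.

Near the steady state the convergence rate is λ = (1 − α)(n + g + δ).
λ = (1 − 0.45) × 0.158 = 0.55 × 0.158 = 0.0869
Half-life = ln 2 / λ = 0.6931 / 0.0869 ≈ 7.98 years

half-life ≈ 8.0 years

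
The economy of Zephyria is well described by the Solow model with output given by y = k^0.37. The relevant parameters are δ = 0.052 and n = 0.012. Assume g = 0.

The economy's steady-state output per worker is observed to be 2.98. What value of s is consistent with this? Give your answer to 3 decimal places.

At the steady state, Δk = 0, so s·k^α = (n + δ)·k.
Since y* = [s/(n + δ)]^(α/(1−α)), we have s/(n + δ) = (y*)^((1−α)/α) = 2.98^1.7027 = 6.4187.
Therefore s = 6.4187 × (n + δ) = 6.4187 × 0.064 = 0.4108.

s ≈ 0.411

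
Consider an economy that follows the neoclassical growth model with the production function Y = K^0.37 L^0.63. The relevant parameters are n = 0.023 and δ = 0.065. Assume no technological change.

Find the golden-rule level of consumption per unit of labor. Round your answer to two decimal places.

At the golden rule, f'(k) = n + δ, so α·k^(α−1) = n + δ and k_gold = (α/(n + δ))^(1/(1−α)).
k_gold = (0.37/0.088)^(1/0.63) = 4.2045^1.5873 ≈ 9.7729
c_gold = f(k_gold) − (n + δ)·k_gold = 2.3244 − 0.088×9.7729 ≈ 1.4644

c_gold ≈ 1.46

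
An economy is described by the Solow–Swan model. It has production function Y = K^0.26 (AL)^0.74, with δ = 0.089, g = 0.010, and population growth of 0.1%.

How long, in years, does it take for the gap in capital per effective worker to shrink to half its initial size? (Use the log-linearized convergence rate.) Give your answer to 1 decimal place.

Near the steady state the convergence rate is λ = (1 − α)(n + g + δ).
λ = (1 − 0.26) × 0.100 = 0.74 × 0.100 = 0.0740
Half-life = ln 2 / λ = 0.6931 / 0.0740 ≈ 9.37 years

t_½ ≈ 9.4 years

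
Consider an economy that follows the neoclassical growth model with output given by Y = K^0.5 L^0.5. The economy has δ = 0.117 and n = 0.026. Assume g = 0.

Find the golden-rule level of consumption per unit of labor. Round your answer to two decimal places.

c_gold ≈ 1.75

At the golden rule, f'(k) = n + δ, so α·k^(α−1) = n + δ and k_gold = (α/(n + δ))^(1/(1−α)).
k_gold = (0.5/0.143)^(1/0.5) = 3.4965^2 ≈ 12.2255
c_gold = f(k_gold) − (n + δ)·k_gold = 3.4965 − 0.143×12.2255 ≈ 1.7483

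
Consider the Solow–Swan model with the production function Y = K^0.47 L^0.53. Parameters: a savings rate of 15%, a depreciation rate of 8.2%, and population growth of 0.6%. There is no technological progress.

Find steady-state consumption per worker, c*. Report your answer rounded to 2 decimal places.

c* ≈ 1.36

At the steady state, Δk = 0, so s·k^α = (n + δ)·k.
Rearranging, k^(1−α) = s / (n + δ).
k^0.53 = 0.15 / (0.006 + 0.082) = 0.15 / 0.088 = 1.7045
k* = 1.7045^(1/0.53) ≈ 2.7351
y* = (k*)^α = 2.7351^0.47 ≈ 1.6046
c* = (1 − s)·y* = (1 − 0.15) × 1.6046 ≈ 1.3639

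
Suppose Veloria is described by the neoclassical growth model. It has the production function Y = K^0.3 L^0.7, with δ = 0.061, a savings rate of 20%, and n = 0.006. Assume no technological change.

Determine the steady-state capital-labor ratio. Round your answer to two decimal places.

k* = 4.77

Steady state requires s·f(k) = (n + δ)·k, i.e. s·k^α = (n + δ)·k.
Rearranging, k^(1−α) = s / (n + δ).
k^0.7 = 0.20 / (0.006 + 0.061) = 0.20 / 0.067 = 2.9851
k* = 2.9851^(1/0.7) ≈ 4.7699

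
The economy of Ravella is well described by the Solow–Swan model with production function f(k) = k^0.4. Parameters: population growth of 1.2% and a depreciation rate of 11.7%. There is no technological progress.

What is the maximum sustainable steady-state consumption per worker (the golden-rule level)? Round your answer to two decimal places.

c_gold ≈ 1.28

At the golden rule, f'(k) = n + δ, so α·k^(α−1) = n + δ and k_gold = (α/(n + δ))^(1/(1−α)).
k_gold = (0.4/0.129)^(1/0.6) = 3.1008^1.6667 ≈ 6.5939
c_gold = f(k_gold) − (n + δ)·k_gold = 2.1265 − 0.129×6.5939 ≈ 1.2759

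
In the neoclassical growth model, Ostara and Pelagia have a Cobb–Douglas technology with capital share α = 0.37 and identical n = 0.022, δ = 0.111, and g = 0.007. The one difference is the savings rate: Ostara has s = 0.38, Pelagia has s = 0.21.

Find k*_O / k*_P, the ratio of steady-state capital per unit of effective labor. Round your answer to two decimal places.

Steady-state k* = [s/(n + g + δ)]^(1/(1−α)), so the ratio is [ (s_O/(n + g + δ)_O) / (s_P/(n + g + δ)_P) ]^1.5873.
s_O/(n + g + δ)_O = 0.38/0.140 = 2.7143; s_P/(n + g + δ)_P = 0.21/0.140 = 1.5000.
Ratio = (2.7143/1.5000)^1.5873 = 1.8095^1.5873 ≈ 2.5634

k*_O / k*_P ≈ 2.56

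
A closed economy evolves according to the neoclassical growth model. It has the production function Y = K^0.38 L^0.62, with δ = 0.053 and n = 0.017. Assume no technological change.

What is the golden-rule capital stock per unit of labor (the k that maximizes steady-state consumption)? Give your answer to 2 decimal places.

k_gold ≈ 15.31

The golden rule sets f'(k) = n + δ, i.e. α·k^(α−1) = n + δ.
So k^(1−α) = α / (n + δ) = 0.38 / 0.070 = 5.4286.
k_gold = 5.4286^(1/0.62) ≈ 15.3102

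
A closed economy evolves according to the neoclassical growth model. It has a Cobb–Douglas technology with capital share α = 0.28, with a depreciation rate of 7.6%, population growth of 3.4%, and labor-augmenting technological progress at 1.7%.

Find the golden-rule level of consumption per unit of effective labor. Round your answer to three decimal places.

At the golden rule, f'(k) = n + g + δ, so α·k^(α−1) = n + g + δ and k_gold = (α/(n + g + δ))^(1/(1−α)).
k_gold = (0.28/0.127)^(1/0.72) = 2.2047^1.3889 ≈ 2.9983
c_gold = f(k_gold) − (n + g + δ)·k_gold = 1.3600 − 0.127×2.9983 ≈ 0.9792

c_gold ≈ 0.979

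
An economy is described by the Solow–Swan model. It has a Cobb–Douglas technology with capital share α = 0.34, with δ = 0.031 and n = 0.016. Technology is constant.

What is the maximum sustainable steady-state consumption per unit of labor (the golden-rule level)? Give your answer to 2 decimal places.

At the golden rule, f'(k) = n + δ, so α·k^(α−1) = n + δ and k_gold = (α/(n + δ))^(1/(1−α)).
k_gold = (0.34/0.047)^(1/0.66) = 7.2340^1.5152 ≈ 20.0507
c_gold = f(k_gold) − (n + δ)·k_gold = 2.7716 − 0.047×20.0507 ≈ 1.8292

c_gold ≈ 1.83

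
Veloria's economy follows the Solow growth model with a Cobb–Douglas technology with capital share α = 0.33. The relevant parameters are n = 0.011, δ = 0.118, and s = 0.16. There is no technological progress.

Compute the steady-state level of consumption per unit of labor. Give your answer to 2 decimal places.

In steady state, investment equals break-even investment: s·k^α = (n + δ)·k.
Rearranging, k^(1−α) = s / (n + δ).
k^0.67 = 0.16 / (0.011 + 0.118) = 0.16 / 0.129 = 1.2403
k* = 1.2403^(1/0.67) ≈ 1.3791
y* = (k*)^α = 1.3791^0.33 ≈ 1.1119
c* = (1 − s)·y* = (1 − 0.16) × 1.1119 ≈ 0.9340

c* ≈ 0.93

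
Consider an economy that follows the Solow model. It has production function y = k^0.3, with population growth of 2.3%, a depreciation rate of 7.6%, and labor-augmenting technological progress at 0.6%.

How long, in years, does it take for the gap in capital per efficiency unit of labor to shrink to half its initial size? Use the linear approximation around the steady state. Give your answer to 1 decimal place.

half-life ≈ 9.4 years

Near the steady state the convergence rate is λ = (1 − α)(n + g + δ).
λ = (1 − 0.3) × 0.105 = 0.7 × 0.105 = 0.0735
Half-life = ln 2 / λ = 0.6931 / 0.0735 ≈ 9.43 years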